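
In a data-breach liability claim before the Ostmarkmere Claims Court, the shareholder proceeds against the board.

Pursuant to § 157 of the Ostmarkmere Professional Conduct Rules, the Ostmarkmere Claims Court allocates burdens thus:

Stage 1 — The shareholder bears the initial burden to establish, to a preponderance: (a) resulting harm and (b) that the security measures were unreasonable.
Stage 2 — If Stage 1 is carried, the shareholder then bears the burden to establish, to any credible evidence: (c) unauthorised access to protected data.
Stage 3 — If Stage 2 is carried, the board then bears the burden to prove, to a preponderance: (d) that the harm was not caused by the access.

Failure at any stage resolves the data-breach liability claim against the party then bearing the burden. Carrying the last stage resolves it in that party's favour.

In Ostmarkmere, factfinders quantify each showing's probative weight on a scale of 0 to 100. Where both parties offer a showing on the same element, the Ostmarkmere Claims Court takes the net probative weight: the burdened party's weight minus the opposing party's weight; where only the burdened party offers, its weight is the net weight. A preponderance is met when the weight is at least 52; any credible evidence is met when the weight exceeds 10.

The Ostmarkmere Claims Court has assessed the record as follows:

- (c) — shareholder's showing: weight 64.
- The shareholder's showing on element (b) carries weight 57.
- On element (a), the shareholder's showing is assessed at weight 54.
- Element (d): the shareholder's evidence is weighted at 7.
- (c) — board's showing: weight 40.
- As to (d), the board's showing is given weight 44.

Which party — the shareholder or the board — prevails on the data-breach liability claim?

shareholder

Stage 1 (shareholder, a preponderance, weight is at least 52): (a) 54 ≥ 52 — meets; (b) 57 ≥ 52 — meets.
  Stage 1 is satisfied; the shareholder continues to bear the burden.
Stage 2 (shareholder, any credible evidence, weight exceeds 10): (c) net 64−40=24 > 10 — meets.
  All elements met. The burden passes to the board.
Stage 3 (board, a preponderance, weight is at least 52): (d) net 44−7=37 < 52 — fails.
  Stage 3 not carried; the board fails its burden.
So the shareholder prevails.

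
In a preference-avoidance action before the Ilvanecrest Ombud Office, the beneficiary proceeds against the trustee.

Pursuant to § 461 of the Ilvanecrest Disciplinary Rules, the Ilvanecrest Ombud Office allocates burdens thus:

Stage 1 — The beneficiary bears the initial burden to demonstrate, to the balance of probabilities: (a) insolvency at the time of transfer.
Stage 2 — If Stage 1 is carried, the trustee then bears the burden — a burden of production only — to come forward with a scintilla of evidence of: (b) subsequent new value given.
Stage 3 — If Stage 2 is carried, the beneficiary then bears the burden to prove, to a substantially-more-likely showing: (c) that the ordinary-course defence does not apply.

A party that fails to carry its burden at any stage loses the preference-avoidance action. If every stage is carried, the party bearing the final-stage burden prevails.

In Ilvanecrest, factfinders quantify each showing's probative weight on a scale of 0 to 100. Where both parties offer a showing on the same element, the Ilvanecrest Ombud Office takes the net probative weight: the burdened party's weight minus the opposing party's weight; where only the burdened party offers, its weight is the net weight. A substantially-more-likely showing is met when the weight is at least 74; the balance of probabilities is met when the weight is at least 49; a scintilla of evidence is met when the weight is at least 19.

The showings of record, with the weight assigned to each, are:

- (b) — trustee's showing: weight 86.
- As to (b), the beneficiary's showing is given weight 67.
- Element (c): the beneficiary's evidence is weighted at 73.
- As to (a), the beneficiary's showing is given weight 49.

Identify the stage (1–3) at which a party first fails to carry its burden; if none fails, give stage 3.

stage 3

Stage 1 — burden on beneficiary; standard: the balance of probabilities (weight is at least 49).
    (a): 49 ≥ 49 [met]
  The beneficiary carries Stage 1; the trustee now bears the burden.
Stage 2 — burden on trustee; standard: a scintilla of evidence (weight is at least 19).
    (b): 86 − 67 = 19 ≥ 19 [met]
  The trustee carries Stage 2; the beneficiary now bears the burden.
Stage 3 — burden on beneficiary; standard: a substantially-more-likely showing (weight is at least 74).
    (c): 73 < 74 [not met]
  Not every element is met, so the beneficiary fails to carry Stage 3.
So the trustee prevails.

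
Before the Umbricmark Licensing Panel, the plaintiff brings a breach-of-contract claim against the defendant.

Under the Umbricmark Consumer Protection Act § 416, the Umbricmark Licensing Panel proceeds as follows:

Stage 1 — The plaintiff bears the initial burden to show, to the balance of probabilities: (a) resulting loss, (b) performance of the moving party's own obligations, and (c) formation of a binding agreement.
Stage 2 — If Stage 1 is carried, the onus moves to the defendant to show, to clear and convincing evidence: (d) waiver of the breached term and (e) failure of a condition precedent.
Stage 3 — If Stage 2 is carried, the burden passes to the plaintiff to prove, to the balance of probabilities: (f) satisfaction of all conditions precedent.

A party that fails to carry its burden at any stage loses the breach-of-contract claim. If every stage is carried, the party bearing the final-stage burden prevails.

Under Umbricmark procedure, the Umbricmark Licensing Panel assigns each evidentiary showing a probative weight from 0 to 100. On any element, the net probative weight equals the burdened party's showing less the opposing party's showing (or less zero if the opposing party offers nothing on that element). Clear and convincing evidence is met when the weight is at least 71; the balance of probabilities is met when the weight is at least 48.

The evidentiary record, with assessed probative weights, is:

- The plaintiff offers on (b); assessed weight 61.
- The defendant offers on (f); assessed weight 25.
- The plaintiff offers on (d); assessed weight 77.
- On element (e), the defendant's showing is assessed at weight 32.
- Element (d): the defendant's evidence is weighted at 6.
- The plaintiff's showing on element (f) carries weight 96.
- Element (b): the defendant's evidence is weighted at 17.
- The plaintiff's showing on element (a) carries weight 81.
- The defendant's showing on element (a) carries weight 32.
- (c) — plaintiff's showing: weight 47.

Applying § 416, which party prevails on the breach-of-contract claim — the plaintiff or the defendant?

At Stage 1 the plaintiff must meet the balance of probabilities (weight is at least 48): on (a) the weight is 81 less the opposing 32 gives net 49, ≥ 48, so (a) meets the standard; on (b) the weight is 61 less the opposing 17 gives net 44, < 48, so (b) does not meet the standard; on (c) the weight is 47, < 48, so (c) does not meet the standard.
  Stage 1 not carried; the plaintiff fails its burden.
So the defendant prevails.

defendant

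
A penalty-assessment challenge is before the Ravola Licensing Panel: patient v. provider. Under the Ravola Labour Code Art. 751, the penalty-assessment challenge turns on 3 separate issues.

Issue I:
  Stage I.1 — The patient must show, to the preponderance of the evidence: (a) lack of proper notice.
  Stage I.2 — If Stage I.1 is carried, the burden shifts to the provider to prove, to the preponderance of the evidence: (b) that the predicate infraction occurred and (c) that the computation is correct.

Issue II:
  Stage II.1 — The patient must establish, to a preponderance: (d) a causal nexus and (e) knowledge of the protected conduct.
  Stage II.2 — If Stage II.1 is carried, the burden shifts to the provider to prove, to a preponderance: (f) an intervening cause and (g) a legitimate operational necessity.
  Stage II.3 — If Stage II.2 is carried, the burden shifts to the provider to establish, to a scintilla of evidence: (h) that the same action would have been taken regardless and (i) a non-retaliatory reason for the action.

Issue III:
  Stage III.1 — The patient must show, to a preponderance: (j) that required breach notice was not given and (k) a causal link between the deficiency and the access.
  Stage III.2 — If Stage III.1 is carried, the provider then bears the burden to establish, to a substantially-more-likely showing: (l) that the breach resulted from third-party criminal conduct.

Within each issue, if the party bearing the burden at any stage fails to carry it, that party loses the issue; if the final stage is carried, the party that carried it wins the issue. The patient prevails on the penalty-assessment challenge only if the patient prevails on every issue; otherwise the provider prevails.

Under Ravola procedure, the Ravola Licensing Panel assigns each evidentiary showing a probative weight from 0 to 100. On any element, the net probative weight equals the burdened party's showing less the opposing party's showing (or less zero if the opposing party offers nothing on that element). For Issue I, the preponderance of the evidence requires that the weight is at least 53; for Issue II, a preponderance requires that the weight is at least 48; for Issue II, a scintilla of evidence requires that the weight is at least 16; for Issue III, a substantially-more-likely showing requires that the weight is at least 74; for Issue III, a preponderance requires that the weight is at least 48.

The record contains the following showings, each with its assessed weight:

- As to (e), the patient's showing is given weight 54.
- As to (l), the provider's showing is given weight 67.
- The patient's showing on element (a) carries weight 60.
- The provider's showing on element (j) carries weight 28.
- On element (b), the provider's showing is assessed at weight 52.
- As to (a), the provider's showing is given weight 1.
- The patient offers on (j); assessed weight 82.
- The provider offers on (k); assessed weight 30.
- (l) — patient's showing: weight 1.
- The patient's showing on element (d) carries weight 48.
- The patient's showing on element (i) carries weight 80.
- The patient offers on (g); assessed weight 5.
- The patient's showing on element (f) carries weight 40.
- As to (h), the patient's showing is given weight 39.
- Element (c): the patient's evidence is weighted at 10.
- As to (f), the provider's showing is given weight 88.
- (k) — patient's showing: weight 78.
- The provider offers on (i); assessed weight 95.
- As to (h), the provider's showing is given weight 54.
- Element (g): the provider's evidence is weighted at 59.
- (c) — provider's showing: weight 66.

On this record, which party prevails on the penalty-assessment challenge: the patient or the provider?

patient

— Issue I —
At Stage I.1 the patient must meet the preponderance of the evidence (weight is at least 53): on (a) the weight is 60 less the opposing 1 gives net 59, ≥ 53, so (a) meets the standard.
  All elements met. The burden passes to the provider.
At Stage I.2 the provider must meet the preponderance of the evidence (weight is at least 53): on (b) the weight is 52, < 53, so (b) does not meet the standard; on (c) the weight is 66 less the opposing 10 gives net 56, ≥ 53, so (c) meets the standard.
  Stage I.2 not carried; the provider fails its burden.
The analysis ends at Stage I.2; the patient prevails on this issue.
— Issue II —
Stage II.1 — burden on patient; standard: a preponderance (weight is at least 48).
    (d): 48 ≥ 48 [met]
    (e): 54 ≥ 48 [met]
  Stage II.1 is satisfied; the onus moves to the provider.
Stage II.2 — burden on provider; standard: a preponderance (weight is at least 48).
    (f): 88 − 40 = 48 ≥ 48 [met]
    (g): 59 − 5 = 54 ≥ 48 [met]
  Stage II.2 carried; the burden remains with the provider.
Stage II.3 — burden on provider; standard: a scintilla of evidence (weight is at least 16).
    (h): 54 − 39 = 15 < 16 [not met]
    (i): 95 − 80 = 15 < 16 [not met]
  Stage II.3 not carried; the provider fails its burden.
So the patient prevails on this issue.
— Issue III —
Stage III.1 (patient, a preponderance, weight is at least 48): (j) net 82−28=54 ≥ 48 — meets; (k) net 78−30=48 ≥ 48 — meets.
  Stage III.1 is satisfied; the onus moves to the provider.
Stage III.2 (provider, a substantially-more-likely showing, weight is at least 74): (l) net 67−1=66 < 74 — fails.
  Stage III.2 not carried; the provider fails its burden.
So the patient prevails on this issue.
Per-issue: Issue I → patient; Issue II → patient; Issue III → patient. The patient must prevail on every issue; overall, the patient prevails.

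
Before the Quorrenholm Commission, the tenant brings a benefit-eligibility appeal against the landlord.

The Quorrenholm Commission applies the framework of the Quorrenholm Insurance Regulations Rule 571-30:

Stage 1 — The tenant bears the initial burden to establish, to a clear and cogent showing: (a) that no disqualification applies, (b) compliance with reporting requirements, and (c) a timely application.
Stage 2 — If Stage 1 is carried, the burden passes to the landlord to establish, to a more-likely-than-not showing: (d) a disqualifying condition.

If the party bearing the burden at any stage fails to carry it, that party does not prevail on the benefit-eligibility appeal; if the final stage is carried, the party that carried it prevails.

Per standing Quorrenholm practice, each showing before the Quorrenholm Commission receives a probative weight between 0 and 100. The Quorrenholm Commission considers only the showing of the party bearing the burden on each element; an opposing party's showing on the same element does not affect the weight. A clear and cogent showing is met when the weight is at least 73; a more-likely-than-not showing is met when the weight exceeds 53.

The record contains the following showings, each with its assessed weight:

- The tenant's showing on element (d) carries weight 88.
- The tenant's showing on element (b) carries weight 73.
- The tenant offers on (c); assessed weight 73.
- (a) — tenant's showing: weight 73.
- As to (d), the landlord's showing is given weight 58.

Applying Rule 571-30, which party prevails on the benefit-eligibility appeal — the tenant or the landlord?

At Stage 1 the tenant must meet a clear and cogent showing (weight is at least 73): on (a) the weight is 73, ≥ 73, so (a) meets the standard; on (b) the weight is 73, which does reach 73, so (b) meets the standard; on (c) the weight is 73, which does reach 73, so (c) meets the standard.
  The tenant carries Stage 1; the landlord now bears the burden.
At Stage 2 the landlord must meet a more-likely-than-not showing (weight exceeds 53): on (d) the weight is 58 (the tenant's 88 is given no effect), > 53, so (d) meets the standard.
  The landlord carries the last stage.
Every stage carried; the landlord prevails.

landlord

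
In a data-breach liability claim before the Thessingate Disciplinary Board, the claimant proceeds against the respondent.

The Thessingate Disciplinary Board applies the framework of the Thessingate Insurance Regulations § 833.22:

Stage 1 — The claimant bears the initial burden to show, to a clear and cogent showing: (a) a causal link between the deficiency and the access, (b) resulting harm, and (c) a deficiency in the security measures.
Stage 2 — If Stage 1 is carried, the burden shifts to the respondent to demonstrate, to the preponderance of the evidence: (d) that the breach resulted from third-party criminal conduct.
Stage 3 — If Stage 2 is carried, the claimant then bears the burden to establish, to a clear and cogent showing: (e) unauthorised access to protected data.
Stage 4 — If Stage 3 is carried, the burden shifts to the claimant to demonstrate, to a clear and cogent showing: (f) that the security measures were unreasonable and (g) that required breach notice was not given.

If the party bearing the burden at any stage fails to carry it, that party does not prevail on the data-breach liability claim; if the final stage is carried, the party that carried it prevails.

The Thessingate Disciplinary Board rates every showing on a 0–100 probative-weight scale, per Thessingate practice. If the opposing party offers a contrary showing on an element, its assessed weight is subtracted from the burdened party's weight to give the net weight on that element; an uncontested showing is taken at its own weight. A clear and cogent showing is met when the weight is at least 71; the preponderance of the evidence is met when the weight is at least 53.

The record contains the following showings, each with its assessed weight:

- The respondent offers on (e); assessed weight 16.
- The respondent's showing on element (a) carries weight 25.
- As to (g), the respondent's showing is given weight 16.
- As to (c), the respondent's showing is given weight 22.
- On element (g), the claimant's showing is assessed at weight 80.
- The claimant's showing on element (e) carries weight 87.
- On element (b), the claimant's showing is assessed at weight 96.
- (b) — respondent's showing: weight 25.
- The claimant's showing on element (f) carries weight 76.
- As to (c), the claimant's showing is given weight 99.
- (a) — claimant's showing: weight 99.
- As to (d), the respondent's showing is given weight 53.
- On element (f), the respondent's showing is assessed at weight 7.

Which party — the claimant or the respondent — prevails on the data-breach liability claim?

Stage 1 (claimant, a clear and cogent showing, weight is at least 71): (a) net 99−25=74 ≥ 71 — meets; (b) net 96−25=71 ≥ 71 — meets; (c) net 99−22=77 ≥ 71 — meets.
  Stage 1 is satisfied; the onus moves to the respondent.
Stage 2 (respondent, the preponderance of the evidence, weight is at least 53): (d) 53 ≥ 53 — meets.
  Stage 2 is satisfied; the onus moves to the claimant.
Stage 3 (claimant, a clear and cogent showing, weight is at least 71): (e) net 87−16=71 ≥ 71 — meets.
  Stage 3 carried; the burden remains with the claimant.
Stage 4 (claimant, a clear and cogent showing, weight is at least 71): (f) net 76−7=69 < 71 — fails; (g) net 80−16=64 < 71 — fails.
  Stage 4 not carried; the claimant fails its burden.
The analysis ends at Stage 4; the respondent prevails.

respondent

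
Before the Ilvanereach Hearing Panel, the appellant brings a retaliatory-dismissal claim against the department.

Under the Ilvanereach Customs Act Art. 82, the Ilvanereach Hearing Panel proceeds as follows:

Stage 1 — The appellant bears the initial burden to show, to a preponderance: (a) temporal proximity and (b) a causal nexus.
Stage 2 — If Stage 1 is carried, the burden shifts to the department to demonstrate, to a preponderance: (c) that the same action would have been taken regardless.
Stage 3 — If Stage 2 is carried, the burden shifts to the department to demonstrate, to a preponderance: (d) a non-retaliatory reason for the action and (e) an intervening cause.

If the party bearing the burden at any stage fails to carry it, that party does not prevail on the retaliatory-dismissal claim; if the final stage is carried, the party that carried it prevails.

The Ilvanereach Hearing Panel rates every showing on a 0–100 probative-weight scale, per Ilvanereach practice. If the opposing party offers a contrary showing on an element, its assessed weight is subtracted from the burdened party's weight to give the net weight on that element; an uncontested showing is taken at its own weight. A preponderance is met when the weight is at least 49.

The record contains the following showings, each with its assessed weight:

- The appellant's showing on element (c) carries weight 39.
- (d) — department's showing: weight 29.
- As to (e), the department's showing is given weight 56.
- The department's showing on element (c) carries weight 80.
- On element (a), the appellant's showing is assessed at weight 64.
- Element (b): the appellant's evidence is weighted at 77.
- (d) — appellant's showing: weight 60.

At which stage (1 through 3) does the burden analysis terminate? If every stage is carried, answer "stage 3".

stage 2

Stage 1 (appellant, a preponderance, weight is at least 49): (a) 64 ≥ 49 — meets; (b) 77 ≥ 49 — meets.
  All elements met. The burden passes to the department.
Stage 2 (department, a preponderance, weight is at least 49): (c) net 80−39=41 < 49 — fails.
  The department does not carry Stage 2.
The analysis ends at Stage 2; the appellant prevails.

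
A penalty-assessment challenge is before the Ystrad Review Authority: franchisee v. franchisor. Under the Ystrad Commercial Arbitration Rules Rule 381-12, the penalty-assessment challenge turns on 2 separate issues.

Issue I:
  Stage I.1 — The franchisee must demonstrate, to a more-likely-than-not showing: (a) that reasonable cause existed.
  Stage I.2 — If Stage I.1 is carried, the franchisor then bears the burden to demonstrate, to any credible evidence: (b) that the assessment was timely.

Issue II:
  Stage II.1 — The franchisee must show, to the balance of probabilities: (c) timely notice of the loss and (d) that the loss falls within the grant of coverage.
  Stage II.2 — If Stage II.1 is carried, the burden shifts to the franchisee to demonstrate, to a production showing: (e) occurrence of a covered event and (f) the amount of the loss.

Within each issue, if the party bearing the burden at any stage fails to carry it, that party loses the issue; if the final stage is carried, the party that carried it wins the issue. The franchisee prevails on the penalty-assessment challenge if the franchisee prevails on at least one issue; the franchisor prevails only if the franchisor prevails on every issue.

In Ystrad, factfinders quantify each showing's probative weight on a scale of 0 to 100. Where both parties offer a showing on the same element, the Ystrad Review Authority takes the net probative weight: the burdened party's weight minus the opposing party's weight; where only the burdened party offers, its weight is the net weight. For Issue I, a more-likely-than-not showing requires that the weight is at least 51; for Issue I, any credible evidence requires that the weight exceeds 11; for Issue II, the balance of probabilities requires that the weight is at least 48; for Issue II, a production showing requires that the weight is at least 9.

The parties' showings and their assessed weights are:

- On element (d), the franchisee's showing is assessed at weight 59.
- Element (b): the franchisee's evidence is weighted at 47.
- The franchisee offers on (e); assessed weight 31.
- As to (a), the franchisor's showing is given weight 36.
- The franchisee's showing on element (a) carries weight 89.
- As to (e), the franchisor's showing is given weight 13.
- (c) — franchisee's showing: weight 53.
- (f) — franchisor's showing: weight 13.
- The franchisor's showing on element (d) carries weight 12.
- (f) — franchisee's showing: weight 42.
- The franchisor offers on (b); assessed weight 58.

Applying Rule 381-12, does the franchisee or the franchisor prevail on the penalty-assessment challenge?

— Issue I —
Stage I.1 — burden on franchisee; standard: a more-likely-than-not showing (weight is at least 51).
    (a): 89 − 36 = 53 ≥ 51 [met]
  All elements met. The burden passes to the franchisor.
Stage I.2 — burden on franchisor; standard: any credible evidence (weight exceeds 11).
    (b): 58 − 47 = 11 ≤ 11 [not met]
  The franchisor does not carry Stage I.2.
The analysis ends at Stage I.2; the franchisee prevails on this issue.
— Issue II —
Stage II.1 — burden on franchisee; standard: the balance of probabilities (weight is at least 48).
    (c): 53 ≥ 48 [met]
    (d): 59 − 12 = 47 < 48 [not met]
  Not every element is met, so the franchisee fails to carry Stage II.1.
The analysis ends at Stage II.1; the franchisor prevails on this issue.
Per-issue: Issue I → franchisee; Issue II → franchisor. The franchisee must prevail on at least one issue; overall, the franchisee prevails.

franchisee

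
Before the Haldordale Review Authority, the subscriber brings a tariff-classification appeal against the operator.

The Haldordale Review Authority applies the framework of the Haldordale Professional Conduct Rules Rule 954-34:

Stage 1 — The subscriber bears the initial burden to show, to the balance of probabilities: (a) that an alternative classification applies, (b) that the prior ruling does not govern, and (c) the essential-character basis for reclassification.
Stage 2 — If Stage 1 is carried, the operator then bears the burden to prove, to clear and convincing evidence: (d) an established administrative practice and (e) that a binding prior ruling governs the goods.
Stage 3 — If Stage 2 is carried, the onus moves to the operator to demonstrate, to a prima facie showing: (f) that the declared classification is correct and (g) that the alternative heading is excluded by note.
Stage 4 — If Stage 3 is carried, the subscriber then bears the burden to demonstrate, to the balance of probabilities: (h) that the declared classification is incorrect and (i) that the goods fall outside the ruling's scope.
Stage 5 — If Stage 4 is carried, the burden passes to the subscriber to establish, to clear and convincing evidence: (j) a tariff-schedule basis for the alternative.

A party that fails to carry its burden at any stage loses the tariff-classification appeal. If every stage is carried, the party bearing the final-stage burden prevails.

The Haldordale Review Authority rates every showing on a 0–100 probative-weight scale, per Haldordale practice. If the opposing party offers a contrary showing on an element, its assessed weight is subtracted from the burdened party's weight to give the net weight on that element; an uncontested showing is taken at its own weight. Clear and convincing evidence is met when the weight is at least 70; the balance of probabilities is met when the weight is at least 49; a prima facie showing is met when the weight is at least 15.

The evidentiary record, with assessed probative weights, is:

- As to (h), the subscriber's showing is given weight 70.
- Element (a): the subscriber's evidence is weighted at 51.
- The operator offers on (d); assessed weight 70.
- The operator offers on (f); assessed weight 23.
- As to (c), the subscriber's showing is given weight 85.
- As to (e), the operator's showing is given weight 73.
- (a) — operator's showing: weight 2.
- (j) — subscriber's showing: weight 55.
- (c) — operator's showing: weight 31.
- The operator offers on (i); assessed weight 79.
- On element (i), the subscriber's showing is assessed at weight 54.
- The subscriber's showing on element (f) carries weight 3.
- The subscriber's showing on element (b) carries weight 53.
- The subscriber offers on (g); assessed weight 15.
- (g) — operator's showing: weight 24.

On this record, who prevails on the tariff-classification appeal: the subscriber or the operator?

subscriber

Stage 1 (subscriber, the balance of probabilities, weight is at least 49): (a) net 51−2=49 ≥ 49 — meets; (b) 53 ≥ 49 — meets; (c) net 85−31=54 ≥ 49 — meets.
  Stage 1 is satisfied; the onus moves to the operator.
Stage 2 (operator, clear and convincing evidence, weight is at least 70): (d) 70 ≥ 70 — meets; (e) 73 ≥ 70 — meets.
  Stage 2 is satisfied; the operator continues to bear the burden.
Stage 3 (operator, a prima facie showing, weight is at least 15): (f) net 23−3=20 ≥ 15 — meets; (g) net 24−15=9 < 15 — fails.
  Stage 3 not carried; the operator fails its burden.
The subscriber prevails.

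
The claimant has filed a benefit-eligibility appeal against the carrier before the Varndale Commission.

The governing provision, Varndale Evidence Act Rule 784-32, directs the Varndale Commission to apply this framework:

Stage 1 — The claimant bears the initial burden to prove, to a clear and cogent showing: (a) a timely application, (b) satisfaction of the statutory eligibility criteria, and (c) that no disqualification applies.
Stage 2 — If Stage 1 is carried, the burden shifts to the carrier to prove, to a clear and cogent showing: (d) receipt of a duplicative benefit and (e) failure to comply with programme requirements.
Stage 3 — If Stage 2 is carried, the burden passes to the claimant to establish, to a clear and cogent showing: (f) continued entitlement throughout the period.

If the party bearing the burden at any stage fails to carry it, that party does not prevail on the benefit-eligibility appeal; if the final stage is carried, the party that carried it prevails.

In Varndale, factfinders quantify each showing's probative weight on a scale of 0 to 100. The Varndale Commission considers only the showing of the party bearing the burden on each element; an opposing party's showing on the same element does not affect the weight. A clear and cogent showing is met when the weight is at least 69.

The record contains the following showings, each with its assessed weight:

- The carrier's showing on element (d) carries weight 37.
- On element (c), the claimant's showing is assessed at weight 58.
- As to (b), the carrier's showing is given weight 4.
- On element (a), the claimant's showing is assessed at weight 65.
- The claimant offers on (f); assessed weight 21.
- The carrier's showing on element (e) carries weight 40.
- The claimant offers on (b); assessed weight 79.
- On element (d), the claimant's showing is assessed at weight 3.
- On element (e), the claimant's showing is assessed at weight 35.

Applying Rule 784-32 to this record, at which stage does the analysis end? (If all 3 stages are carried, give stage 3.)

Stage 1 — burden on claimant; standard: a clear and cogent showing (weight is at least 69).
    (a): 65 < 69 [not met]
    (b): 79 (carrier's 4 disregarded) ≥ 69 [met]
    (c): 58 < 69 [not met]
  Stage 1 not carried; the claimant fails its burden.
So the carrier prevails.

stage 1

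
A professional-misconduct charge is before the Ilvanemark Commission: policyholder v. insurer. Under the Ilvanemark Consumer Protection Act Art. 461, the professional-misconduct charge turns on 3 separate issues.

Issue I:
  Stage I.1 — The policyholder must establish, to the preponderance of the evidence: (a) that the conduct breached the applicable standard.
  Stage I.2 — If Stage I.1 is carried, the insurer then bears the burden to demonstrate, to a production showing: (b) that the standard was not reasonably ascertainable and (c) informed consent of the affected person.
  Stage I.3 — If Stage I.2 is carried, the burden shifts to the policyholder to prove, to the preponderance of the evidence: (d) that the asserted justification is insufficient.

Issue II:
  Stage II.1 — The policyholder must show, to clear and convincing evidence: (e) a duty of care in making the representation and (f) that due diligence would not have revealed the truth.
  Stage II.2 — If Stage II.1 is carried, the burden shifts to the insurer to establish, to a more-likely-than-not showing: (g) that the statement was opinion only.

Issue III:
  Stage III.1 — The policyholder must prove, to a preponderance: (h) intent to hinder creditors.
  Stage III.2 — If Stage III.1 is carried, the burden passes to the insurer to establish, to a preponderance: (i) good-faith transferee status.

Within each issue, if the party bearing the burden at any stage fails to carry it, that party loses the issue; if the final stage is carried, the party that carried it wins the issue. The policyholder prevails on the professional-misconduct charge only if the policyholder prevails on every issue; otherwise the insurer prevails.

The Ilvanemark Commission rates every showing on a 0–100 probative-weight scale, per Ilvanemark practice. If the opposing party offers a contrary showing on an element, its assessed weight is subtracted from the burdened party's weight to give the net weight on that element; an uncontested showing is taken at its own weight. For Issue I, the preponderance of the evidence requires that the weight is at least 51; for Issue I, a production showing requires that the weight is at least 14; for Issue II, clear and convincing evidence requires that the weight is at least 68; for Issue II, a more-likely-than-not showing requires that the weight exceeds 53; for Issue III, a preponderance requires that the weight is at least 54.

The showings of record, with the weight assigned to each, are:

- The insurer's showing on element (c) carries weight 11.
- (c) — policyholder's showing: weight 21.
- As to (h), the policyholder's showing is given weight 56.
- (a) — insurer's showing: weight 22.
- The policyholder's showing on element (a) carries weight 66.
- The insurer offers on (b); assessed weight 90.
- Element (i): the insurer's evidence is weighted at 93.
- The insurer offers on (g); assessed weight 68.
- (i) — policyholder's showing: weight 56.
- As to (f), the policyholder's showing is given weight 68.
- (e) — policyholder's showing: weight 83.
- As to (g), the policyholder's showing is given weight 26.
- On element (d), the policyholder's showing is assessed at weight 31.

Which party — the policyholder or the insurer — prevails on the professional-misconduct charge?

— Issue I —
Stage I.1 (policyholder, the preponderance of the evidence, weight is at least 51): (a) net 66−22=44 < 51 — fails.
  Not every element is met, so the policyholder fails to carry Stage I.1.
So the insurer prevails on this issue.
— Issue II —
At Stage II.1 the policyholder must meet clear and convincing evidence (weight is at least 68): on (e) the weight is 83, which does reach 68, so (e) meets the standard; on (f) the weight is 68, ≥ 68, so (f) meets the standard.
  All elements met. The burden passes to the insurer.
At Stage II.2 the insurer must meet a more-likely-than-not showing (weight exceeds 53): on (g) the weight is 68 less the opposing 26 gives net 42, ≤ 53, so (g) does not meet the standard.
  Stage II.2 not carried; the insurer fails its burden.
The policyholder prevails on this issue.
— Issue III —
Stage III.1 — burden on policyholder; standard: a preponderance (weight is at least 54).
    (h): 56 ≥ 54 [met]
  Stage III.1 is satisfied; the onus moves to the insurer.
Stage III.2 — burden on insurer; standard: a preponderance (weight is at least 54).
    (i): 93 − 56 = 37 < 54 [not met]
  Stage III.2 not carried; the insurer fails its burden.
The policyholder prevails on this issue.
Per-issue: Issue I → insurer; Issue II → policyholder; Issue III → policyholder. The policyholder must prevail on every issue; overall, the insurer prevails.

insurer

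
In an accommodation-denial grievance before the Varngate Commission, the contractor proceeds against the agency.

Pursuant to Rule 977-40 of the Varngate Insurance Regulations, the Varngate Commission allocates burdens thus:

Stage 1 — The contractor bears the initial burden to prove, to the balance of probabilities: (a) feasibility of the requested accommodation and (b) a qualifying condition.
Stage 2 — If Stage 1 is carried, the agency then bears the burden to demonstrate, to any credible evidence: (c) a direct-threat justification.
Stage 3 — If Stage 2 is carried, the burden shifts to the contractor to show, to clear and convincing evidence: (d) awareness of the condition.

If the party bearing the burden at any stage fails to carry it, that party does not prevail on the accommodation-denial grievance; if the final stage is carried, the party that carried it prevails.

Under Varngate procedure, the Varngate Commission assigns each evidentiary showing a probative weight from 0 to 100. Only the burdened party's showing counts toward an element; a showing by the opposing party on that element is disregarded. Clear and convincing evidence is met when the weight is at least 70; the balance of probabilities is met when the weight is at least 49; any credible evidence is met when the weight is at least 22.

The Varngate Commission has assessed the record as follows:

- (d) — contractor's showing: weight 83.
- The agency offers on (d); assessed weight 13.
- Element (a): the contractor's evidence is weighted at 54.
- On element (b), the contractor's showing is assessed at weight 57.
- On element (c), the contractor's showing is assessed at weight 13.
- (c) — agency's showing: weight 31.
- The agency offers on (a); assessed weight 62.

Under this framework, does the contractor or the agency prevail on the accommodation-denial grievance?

Stage 1 (contractor, the balance of probabilities, weight is at least 49): (a) 54 (agency's 62 disregarded) ≥ 49 — meets; (b) 57 ≥ 49 — meets.
  Stage 1 carried; the burden shifts to the agency.
Stage 2 (agency, any credible evidence, weight is at least 22): (c) 31 (contractor's 13 disregarded) ≥ 22 — meets.
  Stage 2 is satisfied; the onus moves to the contractor.
Stage 3 (contractor, clear and convincing evidence, weight is at least 70): (d) 83 (agency's 13 disregarded) ≥ 70 — meets.
  All elements met at the final stage.
Every stage carried; the contractor prevails.

contractor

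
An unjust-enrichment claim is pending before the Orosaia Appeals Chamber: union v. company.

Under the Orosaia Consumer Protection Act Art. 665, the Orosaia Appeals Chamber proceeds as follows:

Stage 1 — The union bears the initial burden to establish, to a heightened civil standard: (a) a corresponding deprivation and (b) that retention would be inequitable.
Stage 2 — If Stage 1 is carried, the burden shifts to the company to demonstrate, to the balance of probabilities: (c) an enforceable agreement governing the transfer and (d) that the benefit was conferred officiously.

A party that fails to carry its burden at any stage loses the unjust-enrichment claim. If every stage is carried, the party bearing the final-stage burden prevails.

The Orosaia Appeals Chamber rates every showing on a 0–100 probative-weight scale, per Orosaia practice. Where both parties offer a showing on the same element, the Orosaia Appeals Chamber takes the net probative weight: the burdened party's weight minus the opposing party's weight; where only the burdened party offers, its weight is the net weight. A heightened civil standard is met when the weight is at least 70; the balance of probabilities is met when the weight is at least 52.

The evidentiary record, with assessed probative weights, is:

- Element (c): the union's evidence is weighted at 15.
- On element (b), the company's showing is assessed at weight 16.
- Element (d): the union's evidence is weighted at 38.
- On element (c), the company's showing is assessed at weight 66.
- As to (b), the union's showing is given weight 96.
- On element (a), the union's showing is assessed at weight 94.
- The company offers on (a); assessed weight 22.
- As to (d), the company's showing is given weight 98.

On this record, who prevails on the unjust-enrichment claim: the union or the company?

union

Stage 1 — burden on union; standard: a heightened civil standard (weight is at least 70).
    (a): 94 − 22 = 72 ≥ 70 [met]
    (b): 96 − 16 = 80 ≥ 70 [met]
  Stage 1 carried; the burden shifts to the company.
Stage 2 — burden on company; standard: the balance of probabilities (weight is at least 52).
    (c): 66 − 15 = 51 < 52 [not met]
    (d): 98 − 38 = 60 ≥ 52 [met]
  Stage 2 not carried; the company fails its burden.
The analysis ends at Stage 2; the union prevails.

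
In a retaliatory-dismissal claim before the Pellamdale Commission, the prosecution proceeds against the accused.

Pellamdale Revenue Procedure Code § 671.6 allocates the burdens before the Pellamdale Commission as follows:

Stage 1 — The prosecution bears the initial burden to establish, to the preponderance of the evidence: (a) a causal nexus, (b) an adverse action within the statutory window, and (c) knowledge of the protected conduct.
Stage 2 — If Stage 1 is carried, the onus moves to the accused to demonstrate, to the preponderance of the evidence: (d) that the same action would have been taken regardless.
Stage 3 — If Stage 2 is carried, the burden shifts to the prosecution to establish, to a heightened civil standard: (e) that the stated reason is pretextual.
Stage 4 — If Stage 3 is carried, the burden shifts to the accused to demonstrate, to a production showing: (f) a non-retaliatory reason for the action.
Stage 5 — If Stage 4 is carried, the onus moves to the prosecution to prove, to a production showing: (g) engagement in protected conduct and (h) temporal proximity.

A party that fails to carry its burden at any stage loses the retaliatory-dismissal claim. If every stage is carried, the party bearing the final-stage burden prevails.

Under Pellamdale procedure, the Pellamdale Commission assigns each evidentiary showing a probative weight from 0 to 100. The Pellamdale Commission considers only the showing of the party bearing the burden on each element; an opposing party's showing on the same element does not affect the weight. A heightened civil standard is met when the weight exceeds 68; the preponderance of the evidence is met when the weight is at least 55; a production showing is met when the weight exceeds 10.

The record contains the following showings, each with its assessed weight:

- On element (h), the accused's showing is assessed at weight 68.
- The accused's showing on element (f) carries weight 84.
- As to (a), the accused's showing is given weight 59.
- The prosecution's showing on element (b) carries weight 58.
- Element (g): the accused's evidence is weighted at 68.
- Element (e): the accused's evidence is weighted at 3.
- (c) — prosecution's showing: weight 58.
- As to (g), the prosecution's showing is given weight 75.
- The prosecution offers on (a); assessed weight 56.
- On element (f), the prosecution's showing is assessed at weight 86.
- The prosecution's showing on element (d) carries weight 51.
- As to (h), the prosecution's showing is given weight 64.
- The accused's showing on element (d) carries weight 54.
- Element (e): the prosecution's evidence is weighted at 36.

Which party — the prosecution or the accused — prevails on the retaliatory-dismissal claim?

prosecution

At Stage 1 the prosecution must meet the preponderance of the evidence (weight is at least 55): on (a) the weight is 56 (the accused's 59 is given no effect), which does reach 55, so (a) meets the standard; on (b) the weight is 58, ≥ 55, so (b) meets the standard; on (c) the weight is 58, ≥ 55, so (c) meets the standard.
  Stage 1 carried; the burden shifts to the accused.
At Stage 2 the accused must meet the preponderance of the evidence (weight is at least 55): on (d) the weight is 54 (the prosecution's 51 is given no effect), which does not reach 55, so (d) does not meet the standard.
  The accused does not carry Stage 2.
So the prosecution prevails.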